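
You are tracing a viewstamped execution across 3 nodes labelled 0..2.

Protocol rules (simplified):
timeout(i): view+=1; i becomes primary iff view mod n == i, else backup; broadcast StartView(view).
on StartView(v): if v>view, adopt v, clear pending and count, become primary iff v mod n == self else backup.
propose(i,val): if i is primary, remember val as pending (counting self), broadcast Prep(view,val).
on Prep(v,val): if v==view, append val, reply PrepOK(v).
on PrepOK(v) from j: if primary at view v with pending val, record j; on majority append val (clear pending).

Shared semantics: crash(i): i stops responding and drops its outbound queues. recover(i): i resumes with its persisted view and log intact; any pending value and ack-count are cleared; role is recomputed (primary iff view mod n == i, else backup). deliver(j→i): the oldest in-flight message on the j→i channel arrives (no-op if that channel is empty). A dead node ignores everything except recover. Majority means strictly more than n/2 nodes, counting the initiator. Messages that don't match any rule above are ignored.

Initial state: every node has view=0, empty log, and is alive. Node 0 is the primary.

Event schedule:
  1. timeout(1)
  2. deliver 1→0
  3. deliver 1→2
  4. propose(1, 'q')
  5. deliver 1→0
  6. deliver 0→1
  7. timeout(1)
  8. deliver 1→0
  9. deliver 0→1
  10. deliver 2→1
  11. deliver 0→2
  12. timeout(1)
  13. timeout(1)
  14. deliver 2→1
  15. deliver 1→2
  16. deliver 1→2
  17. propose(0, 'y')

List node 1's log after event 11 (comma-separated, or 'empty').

q

after 1 — timeout(1): n1:prim/v1/[-]
after 2 — deliver 1→0: n0:back/v1/[-]
after 3 — deliver 1→2: n2:back/v1/[-]
after 4 — propose(1,'q'): ·
after 5 — deliver 1→0: n0:back/v1/[q]
after 6 — deliver 0→1: n1:prim/v1/[q]
after 7 — timeout(1): n1:back/v2/[q]
after 8 — deliver 1→0: n0:back/v2/[q]
after 9 — deliver 0→1: ·
after 10 — deliver 2→1: ·
after 11 — deliver 0→2: ·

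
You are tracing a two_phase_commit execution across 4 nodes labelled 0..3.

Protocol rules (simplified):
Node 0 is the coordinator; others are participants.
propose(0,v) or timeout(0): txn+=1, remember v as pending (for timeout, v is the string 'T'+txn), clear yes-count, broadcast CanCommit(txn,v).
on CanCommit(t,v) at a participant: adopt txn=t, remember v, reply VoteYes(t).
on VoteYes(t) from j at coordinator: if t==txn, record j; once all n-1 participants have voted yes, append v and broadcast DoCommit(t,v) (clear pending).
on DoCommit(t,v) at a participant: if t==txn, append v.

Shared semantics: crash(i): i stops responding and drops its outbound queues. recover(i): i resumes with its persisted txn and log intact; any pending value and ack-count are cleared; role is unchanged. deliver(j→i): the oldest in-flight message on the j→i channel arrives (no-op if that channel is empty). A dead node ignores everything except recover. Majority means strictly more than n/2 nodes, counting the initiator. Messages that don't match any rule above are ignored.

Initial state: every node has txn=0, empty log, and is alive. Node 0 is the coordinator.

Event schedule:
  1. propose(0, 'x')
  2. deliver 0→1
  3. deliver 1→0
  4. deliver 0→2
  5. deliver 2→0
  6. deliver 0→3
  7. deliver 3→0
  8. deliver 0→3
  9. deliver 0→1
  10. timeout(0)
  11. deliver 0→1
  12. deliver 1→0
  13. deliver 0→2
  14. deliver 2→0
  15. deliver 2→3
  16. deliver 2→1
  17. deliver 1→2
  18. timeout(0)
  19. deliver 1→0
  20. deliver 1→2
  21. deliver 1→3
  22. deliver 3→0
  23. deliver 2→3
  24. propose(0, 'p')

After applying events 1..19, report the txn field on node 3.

1

1. propose(0,'x'):  <0:coor t1 ->
2. deliver 0→1:  <1:part t1 ->
3. deliver 1→0:  nop
4. deliver 0→2:  <2:part t1 ->
5. deliver 2→0:  nop
6. deliver 0→3:  <3:part t1 ->
7. deliver 3→0:  <0:coor t1 x>
8. deliver 0→3:  <3:part t1 x>
9. deliver 0→1:  <1:part t1 x>
10. timeout(0):  <0:coor t2 x>
11. deliver 0→1:  <1:part t2 x>
12. deliver 1→0:  nop
13. deliver 0→2:  <2:part t1 x>
14. deliver 2→0:  nop
15. deliver 2→3:  nop
16. deliver 2→1:  nop
17. deliver 1→2:  nop
18. timeout(0):  <0:coor t3 x>
19. deliver 1→0:  nop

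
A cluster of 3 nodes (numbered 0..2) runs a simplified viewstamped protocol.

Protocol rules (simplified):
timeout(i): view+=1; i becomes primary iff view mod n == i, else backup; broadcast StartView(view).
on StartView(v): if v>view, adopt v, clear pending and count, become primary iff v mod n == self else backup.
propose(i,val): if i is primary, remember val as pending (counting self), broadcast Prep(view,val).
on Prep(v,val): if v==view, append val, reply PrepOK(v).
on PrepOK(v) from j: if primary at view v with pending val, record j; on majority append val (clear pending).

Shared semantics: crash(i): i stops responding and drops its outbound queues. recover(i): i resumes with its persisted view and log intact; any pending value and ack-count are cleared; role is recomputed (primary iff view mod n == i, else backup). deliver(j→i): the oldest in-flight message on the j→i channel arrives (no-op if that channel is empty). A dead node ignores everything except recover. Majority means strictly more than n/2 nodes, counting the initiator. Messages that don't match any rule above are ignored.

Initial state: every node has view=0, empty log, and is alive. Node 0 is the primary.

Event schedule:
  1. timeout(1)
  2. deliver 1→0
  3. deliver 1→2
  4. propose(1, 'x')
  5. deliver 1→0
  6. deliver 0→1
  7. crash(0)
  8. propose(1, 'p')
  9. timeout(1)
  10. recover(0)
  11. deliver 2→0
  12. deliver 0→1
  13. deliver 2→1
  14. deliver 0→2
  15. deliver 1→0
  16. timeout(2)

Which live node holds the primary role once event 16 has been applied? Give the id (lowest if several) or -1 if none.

e1 timeout(1): 1[prim,v=1,-]
e2 deliver 1→0: 0[back,v=1,-]
e3 deliver 1→2: 2[back,v=1,-]
e4 propose(1,'x'): ·
e5 deliver 1→0: 0[back,v=1,x]
e6 deliver 0→1: 1[prim,v=1,x]
e7 crash(0): 0[✗back,v=1,x]
e8 propose(1,'p'): ·
e9 timeout(1): 1[back,v=2,x]
e10 recover(0): 0[back,v=1,x]
e11 deliver 2→0: ·
e12 deliver 0→1: ·
e13 deliver 2→1: ·
e14 deliver 0→2: ·
e15 deliver 1→0: 0[back,v=1,x,p]
e16 timeout(2): 2[prim,v=2,-]

2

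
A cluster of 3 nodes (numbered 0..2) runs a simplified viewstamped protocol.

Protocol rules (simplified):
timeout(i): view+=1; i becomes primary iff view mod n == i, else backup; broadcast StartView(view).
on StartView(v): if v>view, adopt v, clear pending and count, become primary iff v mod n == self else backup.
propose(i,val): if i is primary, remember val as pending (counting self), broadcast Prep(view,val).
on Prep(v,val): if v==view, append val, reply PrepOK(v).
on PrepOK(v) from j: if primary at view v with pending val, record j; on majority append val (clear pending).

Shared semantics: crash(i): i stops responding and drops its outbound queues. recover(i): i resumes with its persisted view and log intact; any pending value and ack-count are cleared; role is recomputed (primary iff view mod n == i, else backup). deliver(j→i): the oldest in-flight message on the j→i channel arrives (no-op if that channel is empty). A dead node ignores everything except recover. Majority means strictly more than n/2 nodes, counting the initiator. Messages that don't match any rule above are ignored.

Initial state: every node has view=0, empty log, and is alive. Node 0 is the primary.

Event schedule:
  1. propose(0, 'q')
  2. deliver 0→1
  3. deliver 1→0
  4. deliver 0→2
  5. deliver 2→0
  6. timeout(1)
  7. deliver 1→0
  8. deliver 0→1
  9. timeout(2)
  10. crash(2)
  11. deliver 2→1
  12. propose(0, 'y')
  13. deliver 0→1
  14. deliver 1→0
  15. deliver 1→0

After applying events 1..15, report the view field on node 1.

1

e1 propose(0,'q'): ·
e2 deliver 0→1: 1[back,v=0,q]
e3 deliver 1→0: 0[prim,v=0,q]
e4 deliver 0→2: 2[back,v=0,q]
e5 deliver 2→0: ·
e6 timeout(1): 1[prim,v=1,q]
e7 deliver 1→0: 0[back,v=1,q]
e8 deliver 0→1: ·
e9 timeout(2): 2[back,v=1,q]
e10 crash(2): 2[✗back,v=1,q]
e11 deliver 2→1: ·
e12 propose(0,'y'): ·
e13 deliver 0→1: ·
e14 deliver 1→0: ·
e15 deliver 1→0: ·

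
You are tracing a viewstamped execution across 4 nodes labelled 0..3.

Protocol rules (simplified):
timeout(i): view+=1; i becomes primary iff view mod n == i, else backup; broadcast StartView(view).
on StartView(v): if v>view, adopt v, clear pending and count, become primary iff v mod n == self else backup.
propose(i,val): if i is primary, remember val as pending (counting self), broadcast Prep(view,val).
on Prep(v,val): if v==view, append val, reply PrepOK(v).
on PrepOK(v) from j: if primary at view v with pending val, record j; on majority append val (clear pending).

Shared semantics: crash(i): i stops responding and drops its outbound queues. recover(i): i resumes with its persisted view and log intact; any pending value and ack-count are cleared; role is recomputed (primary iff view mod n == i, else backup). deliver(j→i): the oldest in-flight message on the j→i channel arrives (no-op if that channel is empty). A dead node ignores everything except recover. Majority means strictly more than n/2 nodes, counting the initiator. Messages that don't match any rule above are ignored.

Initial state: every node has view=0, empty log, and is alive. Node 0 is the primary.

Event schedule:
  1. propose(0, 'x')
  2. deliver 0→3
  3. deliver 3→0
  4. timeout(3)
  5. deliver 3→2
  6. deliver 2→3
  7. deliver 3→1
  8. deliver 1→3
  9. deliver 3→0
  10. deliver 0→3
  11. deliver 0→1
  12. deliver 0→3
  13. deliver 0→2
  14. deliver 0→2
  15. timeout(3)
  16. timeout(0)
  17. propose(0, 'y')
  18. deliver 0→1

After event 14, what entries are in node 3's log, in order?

1. propose(0,'x'):  nop
2. deliver 0→3:  <3:back v0 x>
3. deliver 3→0:  nop
4. timeout(3):  <3:back v1 x>
5. deliver 3→2:  <2:back v1 ->
6. deliver 2→3:  nop
7. deliver 3→1:  <1:prim v1 ->
8. deliver 1→3:  nop
9. deliver 3→0:  <0:back v1 ->
10. deliver 0→3:  nop
11. deliver 0→1:  nop
12. deliver 0→3:  nop
13. deliver 0→2:  nop
14. deliver 0→2:  nop

x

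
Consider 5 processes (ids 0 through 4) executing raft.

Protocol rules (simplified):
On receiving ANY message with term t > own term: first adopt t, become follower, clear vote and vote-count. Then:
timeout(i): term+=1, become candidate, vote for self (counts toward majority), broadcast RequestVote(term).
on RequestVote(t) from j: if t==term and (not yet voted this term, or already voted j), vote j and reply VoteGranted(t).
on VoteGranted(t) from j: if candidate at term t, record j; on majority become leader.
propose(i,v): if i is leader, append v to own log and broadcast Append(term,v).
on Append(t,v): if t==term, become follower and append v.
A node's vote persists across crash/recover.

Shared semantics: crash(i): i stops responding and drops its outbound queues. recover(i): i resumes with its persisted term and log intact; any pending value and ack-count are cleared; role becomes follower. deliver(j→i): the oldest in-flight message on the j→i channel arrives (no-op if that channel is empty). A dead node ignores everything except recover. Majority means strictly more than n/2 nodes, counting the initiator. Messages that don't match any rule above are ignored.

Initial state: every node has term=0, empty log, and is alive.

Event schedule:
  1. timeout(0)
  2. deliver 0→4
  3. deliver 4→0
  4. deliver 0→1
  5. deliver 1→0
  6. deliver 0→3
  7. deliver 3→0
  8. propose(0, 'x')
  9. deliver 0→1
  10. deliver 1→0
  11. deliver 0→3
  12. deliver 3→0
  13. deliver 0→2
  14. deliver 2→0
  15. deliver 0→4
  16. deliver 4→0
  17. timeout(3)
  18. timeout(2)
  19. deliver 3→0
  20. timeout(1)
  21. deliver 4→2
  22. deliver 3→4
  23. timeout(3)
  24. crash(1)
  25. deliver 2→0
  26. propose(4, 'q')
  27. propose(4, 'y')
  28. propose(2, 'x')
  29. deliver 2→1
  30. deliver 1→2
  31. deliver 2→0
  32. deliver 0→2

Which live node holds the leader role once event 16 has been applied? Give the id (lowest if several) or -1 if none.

e1 timeout(0): 0[cand,t=1,-]
e2 deliver 0→4: 4[foll,t=1,-]
e3 deliver 4→0: ·
e4 deliver 0→1: 1[foll,t=1,-]
e5 deliver 1→0: 0[lead,t=1,-]
e6 deliver 0→3: 3[foll,t=1,-]
e7 deliver 3→0: ·
e8 propose(0,'x'): 0[lead,t=1,x]
e9 deliver 0→1: 1[foll,t=1,x]
e10 deliver 1→0: ·
e11 deliver 0→3: 3[foll,t=1,x]
e12 deliver 3→0: ·
e13 deliver 0→2: 2[foll,t=1,-]
e14 deliver 2→0: ·
e15 deliver 0→4: 4[foll,t=1,x]
e16 deliver 4→0: ·

0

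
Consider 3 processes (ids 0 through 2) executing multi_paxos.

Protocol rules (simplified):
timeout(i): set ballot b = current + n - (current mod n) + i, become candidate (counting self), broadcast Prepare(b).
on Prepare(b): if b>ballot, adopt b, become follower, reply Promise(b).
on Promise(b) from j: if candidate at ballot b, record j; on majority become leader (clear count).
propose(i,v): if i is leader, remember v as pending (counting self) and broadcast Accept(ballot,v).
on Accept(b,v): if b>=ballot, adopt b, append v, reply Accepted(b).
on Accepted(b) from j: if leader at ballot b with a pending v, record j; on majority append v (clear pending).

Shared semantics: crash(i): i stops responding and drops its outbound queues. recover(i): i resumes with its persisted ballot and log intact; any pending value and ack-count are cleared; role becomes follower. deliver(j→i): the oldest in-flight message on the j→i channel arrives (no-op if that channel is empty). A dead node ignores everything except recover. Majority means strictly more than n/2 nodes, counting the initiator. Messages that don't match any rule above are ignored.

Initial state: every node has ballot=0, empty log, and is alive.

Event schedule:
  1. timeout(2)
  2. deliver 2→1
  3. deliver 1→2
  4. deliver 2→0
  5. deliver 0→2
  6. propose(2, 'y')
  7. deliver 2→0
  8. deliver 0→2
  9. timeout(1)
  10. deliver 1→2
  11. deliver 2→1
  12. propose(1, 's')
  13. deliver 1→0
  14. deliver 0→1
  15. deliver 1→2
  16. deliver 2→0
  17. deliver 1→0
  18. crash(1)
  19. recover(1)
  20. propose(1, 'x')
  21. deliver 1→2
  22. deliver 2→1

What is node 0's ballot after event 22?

7

[1] timeout(2) → N2(cand b5 [-])
[2] deliver 2→1 → N1(foll b5 [-])
[3] deliver 1→2 → N2(lead b5 [-])
[4] deliver 2→0 → N0(foll b5 [-])
[5] deliver 0→2 → ∅
[6] propose(2,'y') → ∅
[7] deliver 2→0 → N0(foll b5 [y])
[8] deliver 0→2 → N2(lead b5 [y])
[9] timeout(1) → N1(cand b7 [-])
[10] deliver 1→2 → N2(foll b7 [y])
[11] deliver 2→1 → ∅
[12] propose(1,'s') → ∅
[13] deliver 1→0 → N0(foll b7 [y])
[14] deliver 0→1 → N1(lead b7 [-])
[15] deliver 1→2 → ∅
[16] deliver 2→0 → ∅
[17] deliver 1→0 → ∅
[18] crash(1) → N1(✗lead b7 [-])
[19] recover(1) → N1(foll b7 [-])
[20] propose(1,'x') → ∅
[21] deliver 1→2 → ∅
[22] deliver 2→1 → ∅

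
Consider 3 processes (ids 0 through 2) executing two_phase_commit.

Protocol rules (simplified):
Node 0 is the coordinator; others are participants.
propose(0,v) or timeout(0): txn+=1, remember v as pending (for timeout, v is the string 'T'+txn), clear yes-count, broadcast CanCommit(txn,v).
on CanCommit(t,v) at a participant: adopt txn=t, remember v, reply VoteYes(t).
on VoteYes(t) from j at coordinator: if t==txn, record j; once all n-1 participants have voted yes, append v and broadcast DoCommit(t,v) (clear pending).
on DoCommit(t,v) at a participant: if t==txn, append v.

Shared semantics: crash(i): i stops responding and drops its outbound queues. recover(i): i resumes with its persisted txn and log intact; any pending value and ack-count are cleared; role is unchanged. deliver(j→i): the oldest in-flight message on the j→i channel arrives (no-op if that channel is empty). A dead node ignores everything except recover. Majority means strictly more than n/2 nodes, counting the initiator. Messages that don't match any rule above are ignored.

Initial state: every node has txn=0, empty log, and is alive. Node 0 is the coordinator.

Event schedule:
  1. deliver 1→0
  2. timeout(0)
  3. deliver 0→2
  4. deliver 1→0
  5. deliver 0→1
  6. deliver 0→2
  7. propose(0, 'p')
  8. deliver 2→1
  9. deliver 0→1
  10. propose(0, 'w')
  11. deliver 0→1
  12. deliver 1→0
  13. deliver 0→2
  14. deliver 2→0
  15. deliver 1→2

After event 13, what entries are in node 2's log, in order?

e1 deliver 1→0: ·
e2 timeout(0): 0[coor,t=1,-]
e3 deliver 0→2: 2[part,t=1,-]
e4 deliver 1→0: ·
e5 deliver 0→1: 1[part,t=1,-]
e6 deliver 0→2: ·
e7 propose(0,'p'): 0[coor,t=2,-]
e8 deliver 2→1: ·
e9 deliver 0→1: 1[part,t=2,-]
e10 propose(0,'w'): 0[coor,t=3,-]
e11 deliver 0→1: 1[part,t=3,-]
e12 deliver 1→0: ·
e13 deliver 0→2: 2[part,t=2,-]

empty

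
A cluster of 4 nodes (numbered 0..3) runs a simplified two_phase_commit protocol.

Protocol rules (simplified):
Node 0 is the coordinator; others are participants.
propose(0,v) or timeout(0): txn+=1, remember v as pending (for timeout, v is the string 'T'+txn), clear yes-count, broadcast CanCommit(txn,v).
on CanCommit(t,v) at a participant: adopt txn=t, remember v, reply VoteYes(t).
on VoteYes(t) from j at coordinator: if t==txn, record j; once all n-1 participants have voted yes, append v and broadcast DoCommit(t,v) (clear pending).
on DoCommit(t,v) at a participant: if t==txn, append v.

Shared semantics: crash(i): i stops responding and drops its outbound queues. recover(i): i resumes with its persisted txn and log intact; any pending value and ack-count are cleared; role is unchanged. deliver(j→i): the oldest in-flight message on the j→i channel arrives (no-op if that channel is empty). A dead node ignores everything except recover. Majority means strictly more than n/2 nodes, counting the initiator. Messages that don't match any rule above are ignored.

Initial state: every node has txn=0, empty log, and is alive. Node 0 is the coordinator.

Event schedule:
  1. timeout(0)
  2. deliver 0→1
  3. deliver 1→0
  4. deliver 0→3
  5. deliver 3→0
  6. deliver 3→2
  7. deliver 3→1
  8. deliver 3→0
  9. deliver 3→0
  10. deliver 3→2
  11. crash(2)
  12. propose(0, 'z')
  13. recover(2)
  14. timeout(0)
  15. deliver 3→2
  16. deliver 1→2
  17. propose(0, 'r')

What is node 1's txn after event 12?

1

1. timeout(0):  <0:coor t1 ->
2. deliver 0→1:  <1:part t1 ->
3. deliver 1→0:  nop
4. deliver 0→3:  <3:part t1 ->
5. deliver 3→0:  nop
6. deliver 3→2:  nop
7. deliver 3→1:  nop
8. deliver 3→0:  nop
9. deliver 3→0:  nop
10. deliver 3→2:  nop
11. crash(2):  <2:✗part t0 ->
12. propose(0,'z'):  <0:coor t2 ->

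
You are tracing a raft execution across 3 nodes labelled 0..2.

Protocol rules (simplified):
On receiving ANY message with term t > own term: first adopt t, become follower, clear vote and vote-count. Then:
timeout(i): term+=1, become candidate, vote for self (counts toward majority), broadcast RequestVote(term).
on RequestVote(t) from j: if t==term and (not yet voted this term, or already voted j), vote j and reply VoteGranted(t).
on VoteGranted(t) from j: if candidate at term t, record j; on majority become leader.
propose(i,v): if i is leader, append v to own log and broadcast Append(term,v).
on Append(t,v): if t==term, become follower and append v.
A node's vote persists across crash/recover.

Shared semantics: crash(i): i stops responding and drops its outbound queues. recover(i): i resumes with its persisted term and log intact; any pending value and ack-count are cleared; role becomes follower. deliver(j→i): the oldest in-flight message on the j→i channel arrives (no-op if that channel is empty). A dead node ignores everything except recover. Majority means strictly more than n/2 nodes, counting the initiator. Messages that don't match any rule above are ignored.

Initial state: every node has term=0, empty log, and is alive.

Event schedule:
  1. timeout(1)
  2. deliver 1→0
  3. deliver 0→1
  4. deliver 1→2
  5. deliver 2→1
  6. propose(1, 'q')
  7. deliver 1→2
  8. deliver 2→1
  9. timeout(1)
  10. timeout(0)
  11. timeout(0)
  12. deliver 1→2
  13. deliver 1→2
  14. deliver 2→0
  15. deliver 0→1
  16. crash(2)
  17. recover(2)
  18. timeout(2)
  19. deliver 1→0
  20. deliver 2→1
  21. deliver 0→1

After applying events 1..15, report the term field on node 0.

3

e1 timeout(1): 1[cand,t=1,-]
e2 deliver 1→0: 0[foll,t=1,-]
e3 deliver 0→1: 1[lead,t=1,-]
e4 deliver 1→2: 2[foll,t=1,-]
e5 deliver 2→1: ·
e6 propose(1,'q'): 1[lead,t=1,q]
e7 deliver 1→2: 2[foll,t=1,q]
e8 deliver 2→1: ·
e9 timeout(1): 1[cand,t=2,q]
e10 timeout(0): 0[cand,t=2,-]
e11 timeout(0): 0[cand,t=3,-]
e12 deliver 1→2: 2[foll,t=2,q]
e13 deliver 1→2: ·
e14 deliver 2→0: ·
e15 deliver 0→1: ·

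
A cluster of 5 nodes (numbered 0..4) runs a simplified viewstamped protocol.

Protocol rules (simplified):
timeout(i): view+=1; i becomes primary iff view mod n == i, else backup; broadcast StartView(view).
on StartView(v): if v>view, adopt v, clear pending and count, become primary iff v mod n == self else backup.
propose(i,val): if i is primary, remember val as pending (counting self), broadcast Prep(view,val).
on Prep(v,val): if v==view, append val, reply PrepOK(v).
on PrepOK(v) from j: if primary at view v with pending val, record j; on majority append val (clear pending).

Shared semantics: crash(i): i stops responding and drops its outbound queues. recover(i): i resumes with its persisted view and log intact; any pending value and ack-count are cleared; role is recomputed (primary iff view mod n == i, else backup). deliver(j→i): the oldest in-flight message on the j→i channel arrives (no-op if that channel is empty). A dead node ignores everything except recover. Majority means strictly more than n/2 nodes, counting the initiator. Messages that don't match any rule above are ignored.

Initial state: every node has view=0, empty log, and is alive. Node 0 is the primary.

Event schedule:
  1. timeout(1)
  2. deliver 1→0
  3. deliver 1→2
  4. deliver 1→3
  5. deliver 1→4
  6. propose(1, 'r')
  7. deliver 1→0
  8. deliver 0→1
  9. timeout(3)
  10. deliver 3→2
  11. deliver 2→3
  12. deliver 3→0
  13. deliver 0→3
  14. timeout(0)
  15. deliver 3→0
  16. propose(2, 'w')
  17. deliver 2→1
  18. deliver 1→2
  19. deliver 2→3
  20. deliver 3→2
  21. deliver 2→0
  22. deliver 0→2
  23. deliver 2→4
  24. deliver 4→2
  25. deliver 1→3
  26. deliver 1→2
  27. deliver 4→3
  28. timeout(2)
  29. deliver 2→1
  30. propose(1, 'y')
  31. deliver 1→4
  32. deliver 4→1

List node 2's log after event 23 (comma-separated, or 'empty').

[1] timeout(1) → N1(prim v1 [-])
[2] deliver 1→0 → N0(back v1 [-])
[3] deliver 1→2 → N2(back v1 [-])
[4] deliver 1→3 → N3(back v1 [-])
[5] deliver 1→4 → N4(back v1 [-])
[6] propose(1,'r') → ∅
[7] deliver 1→0 → N0(back v1 [r])
[8] deliver 0→1 → ∅
[9] timeout(3) → N3(back v2 [-])
[10] deliver 3→2 → N2(prim v2 [-])
[11] deliver 2→3 → ∅
[12] deliver 3→0 → N0(back v2 [r])
[13] deliver 0→3 → ∅
[14] timeout(0) → N0(back v3 [r])
[15] deliver 3→0 → ∅
[16] propose(2,'w') → ∅
[17] deliver 2→1 → ∅
[18] deliver 1→2 → ∅
[19] deliver 2→3 → N3(back v2 [w])
[20] deliver 3→2 → ∅
[21] deliver 2→0 → ∅
[22] deliver 0→2 → N2(back v3 [-])
[23] deliver 2→4 → ∅

empty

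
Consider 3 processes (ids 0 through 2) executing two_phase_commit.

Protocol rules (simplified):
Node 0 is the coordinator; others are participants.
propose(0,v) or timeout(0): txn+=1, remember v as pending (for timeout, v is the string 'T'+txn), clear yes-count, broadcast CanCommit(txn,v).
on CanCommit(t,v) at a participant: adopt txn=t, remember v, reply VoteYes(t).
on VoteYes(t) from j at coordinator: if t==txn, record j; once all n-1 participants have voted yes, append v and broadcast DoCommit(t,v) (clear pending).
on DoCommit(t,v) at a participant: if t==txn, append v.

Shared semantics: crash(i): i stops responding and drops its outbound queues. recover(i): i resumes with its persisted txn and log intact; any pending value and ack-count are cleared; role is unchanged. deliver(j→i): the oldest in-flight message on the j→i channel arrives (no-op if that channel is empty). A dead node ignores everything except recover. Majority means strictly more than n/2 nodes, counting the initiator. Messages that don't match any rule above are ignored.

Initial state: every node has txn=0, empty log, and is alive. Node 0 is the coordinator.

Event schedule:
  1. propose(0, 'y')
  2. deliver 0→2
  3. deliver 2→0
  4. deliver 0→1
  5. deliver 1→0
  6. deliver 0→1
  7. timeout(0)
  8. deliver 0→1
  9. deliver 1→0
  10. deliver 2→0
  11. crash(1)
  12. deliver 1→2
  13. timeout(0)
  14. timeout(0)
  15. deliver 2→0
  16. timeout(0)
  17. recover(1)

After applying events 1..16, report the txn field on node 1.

2

[1] propose(0,'y') → N0(coor t1 [-])
[2] deliver 0→2 → N2(part t1 [-])
[3] deliver 2→0 → ∅
[4] deliver 0→1 → N1(part t1 [-])
[5] deliver 1→0 → N0(coor t1 [y])
[6] deliver 0→1 → N1(part t1 [y])
[7] timeout(0) → N0(coor t2 [y])
[8] deliver 0→1 → N1(part t2 [y])
[9] deliver 1→0 → ∅
[10] deliver 2→0 → ∅
[11] crash(1) → N1(✗part t2 [y])
[12] deliver 1→2 → ∅
[13] timeout(0) → N0(coor t3 [y])
[14] timeout(0) → N0(coor t4 [y])
[15] deliver 2→0 → ∅
[16] timeout(0) → N0(coor t5 [y])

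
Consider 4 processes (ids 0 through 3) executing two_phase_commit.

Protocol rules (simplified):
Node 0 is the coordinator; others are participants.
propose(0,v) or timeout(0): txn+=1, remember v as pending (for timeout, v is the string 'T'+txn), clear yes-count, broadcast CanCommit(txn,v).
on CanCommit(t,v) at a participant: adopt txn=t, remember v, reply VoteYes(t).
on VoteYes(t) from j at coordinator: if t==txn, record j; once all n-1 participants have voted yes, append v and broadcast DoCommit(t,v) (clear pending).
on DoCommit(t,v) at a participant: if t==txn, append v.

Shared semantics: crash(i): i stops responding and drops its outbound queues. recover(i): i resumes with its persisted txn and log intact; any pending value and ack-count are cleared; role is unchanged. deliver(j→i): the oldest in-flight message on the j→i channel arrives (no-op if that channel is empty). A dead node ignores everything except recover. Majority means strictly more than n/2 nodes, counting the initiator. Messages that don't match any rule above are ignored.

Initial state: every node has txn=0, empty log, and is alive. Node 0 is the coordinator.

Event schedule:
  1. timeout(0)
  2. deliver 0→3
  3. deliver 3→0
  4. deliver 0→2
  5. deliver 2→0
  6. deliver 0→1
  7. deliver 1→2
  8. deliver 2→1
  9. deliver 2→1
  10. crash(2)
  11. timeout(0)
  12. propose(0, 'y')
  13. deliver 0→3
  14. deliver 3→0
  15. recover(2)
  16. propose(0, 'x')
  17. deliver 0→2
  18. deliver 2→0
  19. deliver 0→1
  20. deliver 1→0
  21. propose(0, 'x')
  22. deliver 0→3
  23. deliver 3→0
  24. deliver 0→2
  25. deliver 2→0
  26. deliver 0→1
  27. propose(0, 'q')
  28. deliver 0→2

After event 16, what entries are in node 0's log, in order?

empty

after 1 — timeout(0): n0:coor/t1/[-]
after 2 — deliver 0→3: n3:part/t1/[-]
after 3 — deliver 3→0: ·
after 4 — deliver 0→2: n2:part/t1/[-]
after 5 — deliver 2→0: ·
after 6 — deliver 0→1: n1:part/t1/[-]
after 7 — deliver 1→2: ·
after 8 — deliver 2→1: ·
after 9 — deliver 2→1: ·
after 10 — crash(2): n2:✗part/t1/[-]
after 11 — timeout(0): n0:coor/t2/[-]
after 12 — propose(0,'y'): n0:coor/t3/[-]
after 13 — deliver 0→3: n3:part/t2/[-]
after 14 — deliver 3→0: ·
after 15 — recover(2): n2:part/t1/[-]
after 16 — propose(0,'x'): n0:coor/t4/[-]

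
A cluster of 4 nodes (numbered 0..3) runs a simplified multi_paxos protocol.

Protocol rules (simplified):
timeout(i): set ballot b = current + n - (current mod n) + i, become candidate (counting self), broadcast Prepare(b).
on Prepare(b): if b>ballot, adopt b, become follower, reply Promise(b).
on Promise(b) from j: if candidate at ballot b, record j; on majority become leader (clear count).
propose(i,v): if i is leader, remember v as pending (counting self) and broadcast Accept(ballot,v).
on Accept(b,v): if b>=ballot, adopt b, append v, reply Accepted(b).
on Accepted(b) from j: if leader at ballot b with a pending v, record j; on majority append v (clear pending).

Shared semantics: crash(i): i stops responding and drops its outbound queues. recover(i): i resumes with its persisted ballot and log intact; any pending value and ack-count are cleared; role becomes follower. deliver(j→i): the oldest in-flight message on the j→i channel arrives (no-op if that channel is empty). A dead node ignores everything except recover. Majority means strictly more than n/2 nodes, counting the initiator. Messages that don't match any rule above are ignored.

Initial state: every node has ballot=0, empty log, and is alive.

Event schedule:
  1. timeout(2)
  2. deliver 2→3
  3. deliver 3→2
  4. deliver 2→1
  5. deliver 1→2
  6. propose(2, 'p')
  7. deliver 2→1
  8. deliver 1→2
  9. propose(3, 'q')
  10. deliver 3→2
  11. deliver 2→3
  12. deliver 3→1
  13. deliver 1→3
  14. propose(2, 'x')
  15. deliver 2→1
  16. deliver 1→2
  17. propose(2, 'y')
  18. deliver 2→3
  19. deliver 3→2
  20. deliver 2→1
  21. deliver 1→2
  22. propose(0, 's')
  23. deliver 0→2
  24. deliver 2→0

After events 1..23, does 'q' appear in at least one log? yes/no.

no

e1 timeout(2): 2[cand,b=6,-]
e2 deliver 2→3: 3[foll,b=6,-]
e3 deliver 3→2: ·
e4 deliver 2→1: 1[foll,b=6,-]
e5 deliver 1→2: 2[lead,b=6,-]
e6 propose(2,'p'): ·
e7 deliver 2→1: 1[foll,b=6,p]
e8 deliver 1→2: ·
e9 propose(3,'q'): ·
e10 deliver 3→2: ·
e11 deliver 2→3: 3[foll,b=6,p]
e12 deliver 3→1: ·
e13 deliver 1→3: ·
e14 propose(2,'x'): ·
e15 deliver 2→1: 1[foll,b=6,p,x]
e16 deliver 1→2: ·
e17 propose(2,'y'): ·
e18 deliver 2→3: 3[foll,b=6,p,x]
e19 deliver 3→2: ·
e20 deliver 2→1: 1[foll,b=6,p,x,y]
e21 deliver 1→2: 2[lead,b=6,y]
e22 propose(0,'s'): ·
e23 deliver 0→2: ·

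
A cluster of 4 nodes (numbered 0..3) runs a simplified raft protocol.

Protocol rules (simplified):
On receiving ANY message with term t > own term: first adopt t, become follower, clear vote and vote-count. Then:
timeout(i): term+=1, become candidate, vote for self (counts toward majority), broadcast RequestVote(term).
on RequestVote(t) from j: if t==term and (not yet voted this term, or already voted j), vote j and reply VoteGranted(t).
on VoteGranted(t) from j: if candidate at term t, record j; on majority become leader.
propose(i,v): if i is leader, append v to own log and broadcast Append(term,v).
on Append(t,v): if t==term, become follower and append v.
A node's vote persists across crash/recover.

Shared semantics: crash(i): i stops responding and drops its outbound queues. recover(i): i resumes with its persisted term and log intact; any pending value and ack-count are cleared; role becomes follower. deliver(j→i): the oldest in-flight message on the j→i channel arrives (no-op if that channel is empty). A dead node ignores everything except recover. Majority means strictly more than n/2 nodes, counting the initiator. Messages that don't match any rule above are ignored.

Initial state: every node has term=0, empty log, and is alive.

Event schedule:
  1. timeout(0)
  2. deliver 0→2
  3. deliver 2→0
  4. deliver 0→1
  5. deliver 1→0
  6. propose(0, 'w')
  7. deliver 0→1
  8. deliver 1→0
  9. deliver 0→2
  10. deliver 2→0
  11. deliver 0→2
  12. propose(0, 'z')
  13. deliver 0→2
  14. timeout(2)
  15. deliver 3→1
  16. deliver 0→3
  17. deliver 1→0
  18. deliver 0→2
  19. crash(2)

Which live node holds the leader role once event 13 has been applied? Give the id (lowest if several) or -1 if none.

0

step 1 timeout(0): 0={cand,t=1,log=-}
step 2 deliver 0→2: 2={foll,t=1,log=-}
step 3 deliver 2→0: —
step 4 deliver 0→1: 1={foll,t=1,log=-}
step 5 deliver 1→0: 0={lead,t=1,log=-}
step 6 propose(0,'w'): 0={lead,t=1,log=w}
step 7 deliver 0→1: 1={foll,t=1,log=w}
step 8 deliver 1→0: —
step 9 deliver 0→2: 2={foll,t=1,log=w}
step 10 deliver 2→0: —
step 11 deliver 0→2: —
step 12 propose(0,'z'): 0={lead,t=1,log=w,z}
step 13 deliver 0→2: 2={foll,t=1,log=w,z}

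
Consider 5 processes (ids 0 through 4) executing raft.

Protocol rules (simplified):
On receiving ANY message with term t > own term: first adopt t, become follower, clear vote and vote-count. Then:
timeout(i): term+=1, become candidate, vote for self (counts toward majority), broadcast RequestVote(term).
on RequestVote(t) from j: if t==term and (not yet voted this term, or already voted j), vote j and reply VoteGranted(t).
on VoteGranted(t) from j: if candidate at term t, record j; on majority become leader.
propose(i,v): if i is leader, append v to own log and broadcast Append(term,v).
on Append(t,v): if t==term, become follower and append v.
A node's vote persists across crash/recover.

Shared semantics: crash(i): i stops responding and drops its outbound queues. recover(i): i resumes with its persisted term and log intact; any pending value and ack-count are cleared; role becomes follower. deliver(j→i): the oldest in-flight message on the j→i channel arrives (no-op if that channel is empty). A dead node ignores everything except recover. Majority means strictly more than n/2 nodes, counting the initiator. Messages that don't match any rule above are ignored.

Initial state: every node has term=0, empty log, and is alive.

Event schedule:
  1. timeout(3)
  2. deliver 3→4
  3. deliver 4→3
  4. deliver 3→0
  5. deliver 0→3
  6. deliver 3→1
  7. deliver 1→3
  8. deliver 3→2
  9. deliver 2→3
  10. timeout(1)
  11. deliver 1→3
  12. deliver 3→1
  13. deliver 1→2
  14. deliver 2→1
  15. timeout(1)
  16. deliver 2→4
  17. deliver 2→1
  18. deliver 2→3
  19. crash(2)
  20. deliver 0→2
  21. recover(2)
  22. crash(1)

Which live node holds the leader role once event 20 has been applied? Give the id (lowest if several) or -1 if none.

-1

1. timeout(3):  <3:cand t1 ->
2. deliver 3→4:  <4:foll t1 ->
3. deliver 4→3:  nop
4. deliver 3→0:  <0:foll t1 ->
5. deliver 0→3:  <3:lead t1 ->
6. deliver 3→1:  <1:foll t1 ->
7. deliver 1→3:  nop
8. deliver 3→2:  <2:foll t1 ->
9. deliver 2→3:  nop
10. timeout(1):  <1:cand t2 ->
11. deliver 1→3:  <3:foll t2 ->
12. deliver 3→1:  nop
13. deliver 1→2:  <2:foll t2 ->
14. deliver 2→1:  <1:lead t2 ->
15. timeout(1):  <1:cand t3 ->
16. deliver 2→4:  nop
17. deliver 2→1:  nop
18. deliver 2→3:  nop
19. crash(2):  <2:✗foll t2 ->
20. deliver 0→2:  nop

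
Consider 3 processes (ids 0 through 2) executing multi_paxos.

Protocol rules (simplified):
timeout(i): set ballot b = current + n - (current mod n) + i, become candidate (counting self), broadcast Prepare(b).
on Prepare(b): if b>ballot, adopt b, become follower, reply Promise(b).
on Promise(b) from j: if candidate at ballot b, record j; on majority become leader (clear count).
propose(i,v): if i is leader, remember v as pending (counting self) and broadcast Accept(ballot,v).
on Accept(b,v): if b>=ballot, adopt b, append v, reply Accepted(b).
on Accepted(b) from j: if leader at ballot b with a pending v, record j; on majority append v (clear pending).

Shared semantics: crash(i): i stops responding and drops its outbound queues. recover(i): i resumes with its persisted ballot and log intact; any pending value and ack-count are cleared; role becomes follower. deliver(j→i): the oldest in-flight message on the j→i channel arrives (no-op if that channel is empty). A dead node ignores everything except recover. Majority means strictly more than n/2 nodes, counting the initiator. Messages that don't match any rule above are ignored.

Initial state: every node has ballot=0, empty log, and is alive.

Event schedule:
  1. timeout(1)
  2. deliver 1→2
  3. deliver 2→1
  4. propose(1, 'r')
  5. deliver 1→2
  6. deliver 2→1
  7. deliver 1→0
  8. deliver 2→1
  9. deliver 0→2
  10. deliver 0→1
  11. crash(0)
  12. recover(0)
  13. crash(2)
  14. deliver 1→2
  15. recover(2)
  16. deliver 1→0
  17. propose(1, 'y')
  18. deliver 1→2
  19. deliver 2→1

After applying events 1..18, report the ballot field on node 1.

after 1 — timeout(1): n1:cand/b4/[-]
after 2 — deliver 1→2: n2:foll/b4/[-]
after 3 — deliver 2→1: n1:lead/b4/[-]
after 4 — propose(1,'r'): ·
after 5 — deliver 1→2: n2:foll/b4/[r]
after 6 — deliver 2→1: n1:lead/b4/[r]
after 7 — deliver 1→0: n0:foll/b4/[-]
after 8 — deliver 2→1: ·
after 9 — deliver 0→2: ·
after 10 — deliver 0→1: ·
after 11 — crash(0): n0:✗foll/b4/[-]
after 12 — recover(0): n0:foll/b4/[-]
after 13 — crash(2): n2:✗foll/b4/[r]
after 14 — deliver 1→2: ·
after 15 — recover(2): n2:foll/b4/[r]
after 16 — deliver 1→0: n0:foll/b4/[r]
after 17 — propose(1,'y'): ·
after 18 — deliver 1→2: n2:foll/b4/[r,y]

4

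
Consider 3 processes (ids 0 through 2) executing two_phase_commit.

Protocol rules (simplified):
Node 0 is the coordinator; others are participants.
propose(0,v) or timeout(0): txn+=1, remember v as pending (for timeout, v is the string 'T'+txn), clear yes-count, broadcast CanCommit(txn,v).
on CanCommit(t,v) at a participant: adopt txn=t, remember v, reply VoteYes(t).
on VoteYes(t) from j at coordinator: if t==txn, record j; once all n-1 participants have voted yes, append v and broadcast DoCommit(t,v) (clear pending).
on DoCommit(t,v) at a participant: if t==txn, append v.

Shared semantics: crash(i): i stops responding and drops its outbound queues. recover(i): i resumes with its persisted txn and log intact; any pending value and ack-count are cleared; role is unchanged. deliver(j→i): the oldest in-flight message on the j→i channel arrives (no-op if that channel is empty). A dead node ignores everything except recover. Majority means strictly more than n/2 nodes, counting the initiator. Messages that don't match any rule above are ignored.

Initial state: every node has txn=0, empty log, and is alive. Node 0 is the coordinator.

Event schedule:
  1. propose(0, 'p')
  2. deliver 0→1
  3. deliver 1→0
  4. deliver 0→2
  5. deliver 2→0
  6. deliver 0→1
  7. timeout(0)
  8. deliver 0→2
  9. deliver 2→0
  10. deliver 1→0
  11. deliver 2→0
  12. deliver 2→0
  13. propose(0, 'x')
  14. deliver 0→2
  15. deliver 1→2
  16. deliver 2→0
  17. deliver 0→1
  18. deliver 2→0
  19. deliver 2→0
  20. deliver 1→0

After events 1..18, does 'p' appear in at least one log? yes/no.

yes

step 1 propose(0,'p'): 0={coor,t=1,log=-}
step 2 deliver 0→1: 1={part,t=1,log=-}
step 3 deliver 1→0: —
step 4 deliver 0→2: 2={part,t=1,log=-}
step 5 deliver 2→0: 0={coor,t=1,log=p}
step 6 deliver 0→1: 1={part,t=1,log=p}
step 7 timeout(0): 0={coor,t=2,log=p}
step 8 deliver 0→2: 2={part,t=1,log=p}
step 9 deliver 2→0: —
step 10 deliver 1→0: —
step 11 deliver 2→0: —
step 12 deliver 2→0: —
step 13 propose(0,'x'): 0={coor,t=3,log=p}
step 14 deliver 0→2: 2={part,t=2,log=p}
step 15 deliver 1→2: —
step 16 deliver 2→0: —
step 17 deliver 0→1: 1={part,t=2,log=p}
step 18 deliver 2→0: —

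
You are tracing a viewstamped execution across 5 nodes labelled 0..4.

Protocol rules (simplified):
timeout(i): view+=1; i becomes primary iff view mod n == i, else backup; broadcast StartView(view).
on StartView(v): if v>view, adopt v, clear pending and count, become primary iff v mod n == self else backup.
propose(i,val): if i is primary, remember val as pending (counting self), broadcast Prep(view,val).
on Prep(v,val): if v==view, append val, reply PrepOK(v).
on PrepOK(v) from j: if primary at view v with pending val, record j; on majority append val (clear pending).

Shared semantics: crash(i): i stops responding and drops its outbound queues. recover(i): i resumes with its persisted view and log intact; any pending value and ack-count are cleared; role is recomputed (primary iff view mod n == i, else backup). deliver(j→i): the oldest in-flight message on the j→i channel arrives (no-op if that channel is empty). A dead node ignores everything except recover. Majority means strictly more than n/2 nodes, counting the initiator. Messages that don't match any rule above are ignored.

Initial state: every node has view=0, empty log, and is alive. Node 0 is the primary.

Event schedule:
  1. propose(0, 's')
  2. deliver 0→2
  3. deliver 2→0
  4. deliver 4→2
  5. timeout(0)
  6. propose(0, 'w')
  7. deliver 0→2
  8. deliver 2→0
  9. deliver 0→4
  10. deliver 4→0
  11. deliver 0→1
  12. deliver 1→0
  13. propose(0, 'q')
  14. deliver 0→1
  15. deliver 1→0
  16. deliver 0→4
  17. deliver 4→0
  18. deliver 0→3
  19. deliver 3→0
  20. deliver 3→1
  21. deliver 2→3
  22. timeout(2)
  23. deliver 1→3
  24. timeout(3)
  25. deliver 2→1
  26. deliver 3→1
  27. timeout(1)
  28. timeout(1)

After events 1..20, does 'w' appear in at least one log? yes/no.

after 1 — propose(0,'s'): ·
after 2 — deliver 0→2: n2:back/v0/[s]
after 3 — deliver 2→0: ·
after 4 — deliver 4→2: ·
after 5 — timeout(0): n0:back/v1/[-]
after 6 — propose(0,'w'): ·
after 7 — deliver 0→2: n2:back/v1/[s]
after 8 — deliver 2→0: ·
after 9 — deliver 0→4: n4:back/v0/[s]
after 10 — deliver 4→0: ·
after 11 — deliver 0→1: n1:back/v0/[s]
after 12 — deliver 1→0: ·
after 13 — propose(0,'q'): ·
after 14 — deliver 0→1: n1:prim/v1/[s]
after 15 — deliver 1→0: ·
after 16 — deliver 0→4: n4:back/v1/[s]
after 17 — deliver 4→0: ·
after 18 — deliver 0→3: n3:back/v0/[s]
after 19 — deliver 3→0: ·
after 20 — deliver 3→1: ·

no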